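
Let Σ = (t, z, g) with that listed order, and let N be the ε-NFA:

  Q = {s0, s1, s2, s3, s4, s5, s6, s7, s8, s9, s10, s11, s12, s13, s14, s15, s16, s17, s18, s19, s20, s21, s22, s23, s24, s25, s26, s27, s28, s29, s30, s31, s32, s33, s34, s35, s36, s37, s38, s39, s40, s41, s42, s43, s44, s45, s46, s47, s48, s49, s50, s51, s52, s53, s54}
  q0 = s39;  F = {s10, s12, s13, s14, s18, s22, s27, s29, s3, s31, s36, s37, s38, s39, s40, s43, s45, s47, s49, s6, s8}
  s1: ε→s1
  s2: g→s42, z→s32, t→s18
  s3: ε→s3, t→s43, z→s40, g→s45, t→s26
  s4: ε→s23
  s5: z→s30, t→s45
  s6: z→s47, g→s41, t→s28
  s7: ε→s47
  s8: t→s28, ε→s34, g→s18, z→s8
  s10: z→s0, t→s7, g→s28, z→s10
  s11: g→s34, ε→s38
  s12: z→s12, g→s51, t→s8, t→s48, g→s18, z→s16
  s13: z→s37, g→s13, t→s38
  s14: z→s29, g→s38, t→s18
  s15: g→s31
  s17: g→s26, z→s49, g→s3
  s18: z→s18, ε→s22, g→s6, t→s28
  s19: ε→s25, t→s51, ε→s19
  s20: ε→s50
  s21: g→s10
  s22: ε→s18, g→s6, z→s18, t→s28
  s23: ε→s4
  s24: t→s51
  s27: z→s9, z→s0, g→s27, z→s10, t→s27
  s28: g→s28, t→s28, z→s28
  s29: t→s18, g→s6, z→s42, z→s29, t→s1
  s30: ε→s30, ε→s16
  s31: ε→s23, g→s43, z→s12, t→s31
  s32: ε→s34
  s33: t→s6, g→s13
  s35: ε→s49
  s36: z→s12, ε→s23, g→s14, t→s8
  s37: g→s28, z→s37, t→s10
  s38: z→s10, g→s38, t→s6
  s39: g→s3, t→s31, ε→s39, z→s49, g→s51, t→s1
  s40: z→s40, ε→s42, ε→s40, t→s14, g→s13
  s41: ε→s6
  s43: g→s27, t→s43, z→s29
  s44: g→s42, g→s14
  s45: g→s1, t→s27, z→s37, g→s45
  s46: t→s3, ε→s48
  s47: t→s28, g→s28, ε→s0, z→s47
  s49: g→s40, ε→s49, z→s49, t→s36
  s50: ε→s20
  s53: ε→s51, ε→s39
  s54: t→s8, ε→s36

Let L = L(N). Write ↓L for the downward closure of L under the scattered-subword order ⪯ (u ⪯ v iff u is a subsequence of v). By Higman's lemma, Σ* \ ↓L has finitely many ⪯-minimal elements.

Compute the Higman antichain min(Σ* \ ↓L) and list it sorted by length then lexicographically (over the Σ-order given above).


Antichain: [tztt, tzgt, zttt, ggzg].

|Q|=55, |F|=21, |δ|=126 (29 ε).
min D↑ (21 st, q0=0, F={16}): 0:t→1,z→2,g→3 1:t→1,z→4,g→5 2:t→6,z→2,g→7 3:t→5,z→7,g→8 4:t→9,z→4,g→10 5:t→5,z→11,g→12 6:t→9,z→4,g→13 7:t→13,z→7,g→14 8:t→12,z→15,g→8 9:t→16,z→9,g→10 10:t→16,z→10,g→17 11:t→10,z→11,g→17 12:t→12,z→18,g→12 13:t→10,z→11,g→19 14:t→19,z→15,g→14 15:t→18,z→15,g→16 16:t→16,z→16,g→16 17:t→16,z→20,g→17 18:t→20,z→18,g→16 19:t→17,z→18,g→19 20:t→16,z→20,g→16 [Hopcroft].
'tztt': |S_i|=[35, 28, 19, 12, 1] end={s28} ∉↓L; 4/4 del acc.
'tzgt': |S_i|=[35, 28, 19, 8, 1] end={s28} rej; 4/4 del acc.
'zttt': run [35, 28, 23, 12, 1] end={s28} rej; 4/4 deletions ∈↓L.
'ggzg': run [35, 24, 14, 7, 1] end={s28} rej; 4/4 single-dels accept.
4 obstructions.


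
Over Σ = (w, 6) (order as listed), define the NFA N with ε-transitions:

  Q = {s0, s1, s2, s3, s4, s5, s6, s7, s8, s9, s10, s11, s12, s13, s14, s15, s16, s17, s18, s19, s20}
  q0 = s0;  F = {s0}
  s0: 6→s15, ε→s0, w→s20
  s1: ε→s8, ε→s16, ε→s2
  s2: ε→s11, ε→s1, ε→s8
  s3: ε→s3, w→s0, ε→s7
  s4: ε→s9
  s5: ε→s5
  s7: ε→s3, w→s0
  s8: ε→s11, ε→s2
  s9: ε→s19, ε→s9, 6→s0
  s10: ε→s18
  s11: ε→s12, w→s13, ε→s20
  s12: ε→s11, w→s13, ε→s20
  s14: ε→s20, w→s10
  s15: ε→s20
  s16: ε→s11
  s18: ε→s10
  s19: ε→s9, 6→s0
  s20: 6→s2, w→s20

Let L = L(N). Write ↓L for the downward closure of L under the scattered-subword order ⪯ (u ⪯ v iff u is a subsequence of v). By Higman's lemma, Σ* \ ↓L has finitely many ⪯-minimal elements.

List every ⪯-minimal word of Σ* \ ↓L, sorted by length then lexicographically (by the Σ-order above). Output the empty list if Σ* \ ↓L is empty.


min(Σ*\↓L) = [w, 6].

|Q|=21, |F|=1, |δ|=37 (26 ε).
min D↑ (2 st, q0=0, F={1}): 0:w→1,6→1 1:w→1,6→1 (ε-aug+det+¬).
'w': N↓-sim [10, 8] end={s1,s11,s12,s13,s16,s2,s20,s8} ∉↓L; 1/1 del acc.
'6': N↓-sim [10, 9] end={s1,s11,s12,s13,s15,s16,s2,s20,s8} rej; 1/1 del acc.
2 words, ⪯-incomp.


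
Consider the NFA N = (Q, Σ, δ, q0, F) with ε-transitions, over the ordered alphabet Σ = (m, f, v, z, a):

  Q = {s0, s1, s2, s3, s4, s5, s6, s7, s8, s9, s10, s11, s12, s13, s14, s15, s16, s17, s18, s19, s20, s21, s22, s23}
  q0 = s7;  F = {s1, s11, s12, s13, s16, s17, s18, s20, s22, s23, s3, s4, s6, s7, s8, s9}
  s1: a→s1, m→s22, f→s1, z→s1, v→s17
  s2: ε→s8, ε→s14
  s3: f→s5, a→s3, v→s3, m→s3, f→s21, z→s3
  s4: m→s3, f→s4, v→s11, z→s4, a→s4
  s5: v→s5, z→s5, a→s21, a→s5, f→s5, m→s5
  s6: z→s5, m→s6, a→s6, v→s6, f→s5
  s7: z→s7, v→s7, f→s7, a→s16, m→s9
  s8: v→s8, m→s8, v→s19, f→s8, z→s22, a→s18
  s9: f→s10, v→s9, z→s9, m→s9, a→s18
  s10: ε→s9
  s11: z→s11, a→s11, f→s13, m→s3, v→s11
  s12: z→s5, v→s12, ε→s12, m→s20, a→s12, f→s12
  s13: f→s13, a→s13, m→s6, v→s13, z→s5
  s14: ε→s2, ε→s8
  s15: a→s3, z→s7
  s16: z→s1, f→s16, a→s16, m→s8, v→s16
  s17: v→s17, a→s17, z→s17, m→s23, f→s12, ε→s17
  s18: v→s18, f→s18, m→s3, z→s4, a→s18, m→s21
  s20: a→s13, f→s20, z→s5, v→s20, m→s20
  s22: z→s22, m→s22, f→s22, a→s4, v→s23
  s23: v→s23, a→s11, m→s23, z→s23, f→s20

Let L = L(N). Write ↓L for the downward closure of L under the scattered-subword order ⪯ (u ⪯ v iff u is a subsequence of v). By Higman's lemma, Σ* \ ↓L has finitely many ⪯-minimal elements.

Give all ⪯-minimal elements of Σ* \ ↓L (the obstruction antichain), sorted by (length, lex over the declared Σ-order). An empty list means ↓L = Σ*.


|Q|=24, |F|=16, |δ|=98 (7 ε).
min D↑ (17 st, q0=0, F={10}): 0:m→1,f→0,v→0,z→0,a→2 1:m→1,f→1,v→1,z→1,a→3 2:m→4,f→2,v→2,z→5,a→2 3:m→6,f→3,v→3,z→7,a→3 4:m→4,f→4,v→4,z→8,a→3 5:m→8,f→5,v→9,z→5,a→5 6:m→6,f→10,v→6,z→6,a→6 7:m→6,f→7,v→11,z→7,a→7 8:m→8,f→8,v→12,z→8,a→7 9:m→12,f→13,v→9,z→9,a→9 10:m→10,f→10,v→10,z→10,a→10 11:m→6,f→14,v→11,z→11,a→11 12:m→12,f→15,v→12,z→12,a→11 13:m→15,f→13,v→13,z→10,a→13 14:m→16,f→14,v→14,z→10,a→14 15:m→15,f→15,v→15,z→10,a→14 16:m→16,f→10,v→16,z→10,a→16 (ε-aug+det+¬).
'mamf': |S_i|=[20, 15, 8, 4, 2] end={s21,s5} ∉↓L; 4/4 single-dels accept.
'azvfz': N↓-sim [20, 17, 13, 10, 6, 2] end={s21,s5} ∉↓L; 5/5 single-dels accept.
2 minimals (antichain).

Antichain: [mamf, azvfz].


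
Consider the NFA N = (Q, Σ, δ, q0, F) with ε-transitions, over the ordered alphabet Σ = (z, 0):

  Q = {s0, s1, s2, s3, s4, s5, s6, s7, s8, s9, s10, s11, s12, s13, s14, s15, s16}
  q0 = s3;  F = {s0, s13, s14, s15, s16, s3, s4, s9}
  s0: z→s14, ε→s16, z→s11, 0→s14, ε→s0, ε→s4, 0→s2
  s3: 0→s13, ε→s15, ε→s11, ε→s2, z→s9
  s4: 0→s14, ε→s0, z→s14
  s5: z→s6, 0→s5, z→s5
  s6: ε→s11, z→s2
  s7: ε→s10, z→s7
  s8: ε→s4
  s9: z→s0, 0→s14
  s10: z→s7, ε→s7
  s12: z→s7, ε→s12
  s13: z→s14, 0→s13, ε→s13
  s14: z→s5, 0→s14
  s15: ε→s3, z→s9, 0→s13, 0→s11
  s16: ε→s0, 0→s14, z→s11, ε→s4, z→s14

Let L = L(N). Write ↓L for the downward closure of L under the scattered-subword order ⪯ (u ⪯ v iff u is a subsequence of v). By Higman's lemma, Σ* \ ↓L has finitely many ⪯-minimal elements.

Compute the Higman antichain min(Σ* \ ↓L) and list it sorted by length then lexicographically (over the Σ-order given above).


|Q|=17, |F|=8, |δ|=43 (16 ε).
min D↑ (6 st, q0=0, F={5}): 0:z→1,0→2 1:z→3,0→4 2:z→4,0→2 3:z→4,0→4 4:z→5,0→4 5:z→5,0→5.
'z0z': run [12, 9, 5, 4] end={s11,s2,s5,s6} rej; 3/3 single-dels accept.
'0zz': |S_i|=[12, 6, 5, 4] end={s11,s2,s5,s6} rej; 3/3 single-dels accept.
'zzzz': N↓-sim [12, 9, 8, 5, 4] end={s11,s2,s5,s6} ∉↓L; 4/4 deletions ∈↓L.
3 words, ⪯-incomp.

min(Σ*\↓L) = [z0z, 0zz, zzzz].


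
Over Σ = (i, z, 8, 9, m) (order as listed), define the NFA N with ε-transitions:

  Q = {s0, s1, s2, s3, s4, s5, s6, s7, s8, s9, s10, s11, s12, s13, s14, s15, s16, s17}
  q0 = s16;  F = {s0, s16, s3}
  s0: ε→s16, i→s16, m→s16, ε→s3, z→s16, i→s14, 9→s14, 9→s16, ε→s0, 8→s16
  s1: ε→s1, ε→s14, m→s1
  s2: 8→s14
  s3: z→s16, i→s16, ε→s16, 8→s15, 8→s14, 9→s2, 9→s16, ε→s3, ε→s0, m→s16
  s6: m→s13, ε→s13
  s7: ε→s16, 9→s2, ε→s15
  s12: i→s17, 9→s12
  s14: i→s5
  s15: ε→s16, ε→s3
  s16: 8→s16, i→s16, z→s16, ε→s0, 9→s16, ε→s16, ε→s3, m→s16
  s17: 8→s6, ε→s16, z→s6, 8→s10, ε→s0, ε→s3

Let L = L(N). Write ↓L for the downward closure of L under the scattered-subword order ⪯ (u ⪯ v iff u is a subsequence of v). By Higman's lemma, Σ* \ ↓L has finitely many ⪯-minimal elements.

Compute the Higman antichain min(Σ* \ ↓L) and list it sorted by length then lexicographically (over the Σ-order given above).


|Q|=18, |F|=3, |δ|=48 (19 ε).
min D↑ (1 st, q0=0, F={}): 0:i→0,z→0,8→0,9→0,m→0 [Hopcroft].
L(D↑) = ∅; no obstructions.

min(Σ*\↓L) = [].


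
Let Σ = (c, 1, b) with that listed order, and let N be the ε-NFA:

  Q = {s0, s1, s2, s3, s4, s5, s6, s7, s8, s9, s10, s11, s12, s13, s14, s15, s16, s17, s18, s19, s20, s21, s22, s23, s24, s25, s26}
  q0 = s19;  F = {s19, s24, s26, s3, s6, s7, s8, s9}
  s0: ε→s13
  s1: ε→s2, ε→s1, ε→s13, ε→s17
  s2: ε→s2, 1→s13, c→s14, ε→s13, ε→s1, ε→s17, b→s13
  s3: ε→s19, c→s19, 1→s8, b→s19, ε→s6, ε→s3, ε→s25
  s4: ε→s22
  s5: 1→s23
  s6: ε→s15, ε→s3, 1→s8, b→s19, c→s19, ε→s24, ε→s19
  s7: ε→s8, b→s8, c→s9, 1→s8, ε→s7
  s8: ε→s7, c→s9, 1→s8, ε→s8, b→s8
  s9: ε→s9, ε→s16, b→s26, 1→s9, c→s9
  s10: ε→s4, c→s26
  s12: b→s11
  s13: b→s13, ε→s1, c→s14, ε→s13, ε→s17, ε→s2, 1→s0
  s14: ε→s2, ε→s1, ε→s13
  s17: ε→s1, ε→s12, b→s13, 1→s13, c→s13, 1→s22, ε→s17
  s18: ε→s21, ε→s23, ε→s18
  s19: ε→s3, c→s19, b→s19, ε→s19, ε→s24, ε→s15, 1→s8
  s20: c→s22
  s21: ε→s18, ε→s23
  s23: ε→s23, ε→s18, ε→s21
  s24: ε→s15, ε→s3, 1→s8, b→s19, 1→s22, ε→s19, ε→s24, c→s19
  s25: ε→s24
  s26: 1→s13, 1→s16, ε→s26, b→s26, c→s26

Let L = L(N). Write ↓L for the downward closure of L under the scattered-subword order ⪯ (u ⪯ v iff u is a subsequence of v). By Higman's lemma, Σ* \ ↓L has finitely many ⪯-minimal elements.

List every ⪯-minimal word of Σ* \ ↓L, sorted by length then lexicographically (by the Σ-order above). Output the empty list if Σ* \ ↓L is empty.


|Q|=27, |F|=8, |δ|=93 (53 ε).
min D↑ (5 st, q0=0, F={4}): 0:c→0,1→1,b→0 1:c→2,1→1,b→1 2:c→2,1→2,b→3 3:c→3,1→4,b→3 4:c→4,1→4,b→4 [Hopcroft].
'1cb1': run [20, 14, 12, 11, 10] end={s0,s1,s11,s12,s13,s14,s16,s17,s2,s22} rej; 4/4 del acc.
1 words, ⪯-incomp.

A = [1cb1].


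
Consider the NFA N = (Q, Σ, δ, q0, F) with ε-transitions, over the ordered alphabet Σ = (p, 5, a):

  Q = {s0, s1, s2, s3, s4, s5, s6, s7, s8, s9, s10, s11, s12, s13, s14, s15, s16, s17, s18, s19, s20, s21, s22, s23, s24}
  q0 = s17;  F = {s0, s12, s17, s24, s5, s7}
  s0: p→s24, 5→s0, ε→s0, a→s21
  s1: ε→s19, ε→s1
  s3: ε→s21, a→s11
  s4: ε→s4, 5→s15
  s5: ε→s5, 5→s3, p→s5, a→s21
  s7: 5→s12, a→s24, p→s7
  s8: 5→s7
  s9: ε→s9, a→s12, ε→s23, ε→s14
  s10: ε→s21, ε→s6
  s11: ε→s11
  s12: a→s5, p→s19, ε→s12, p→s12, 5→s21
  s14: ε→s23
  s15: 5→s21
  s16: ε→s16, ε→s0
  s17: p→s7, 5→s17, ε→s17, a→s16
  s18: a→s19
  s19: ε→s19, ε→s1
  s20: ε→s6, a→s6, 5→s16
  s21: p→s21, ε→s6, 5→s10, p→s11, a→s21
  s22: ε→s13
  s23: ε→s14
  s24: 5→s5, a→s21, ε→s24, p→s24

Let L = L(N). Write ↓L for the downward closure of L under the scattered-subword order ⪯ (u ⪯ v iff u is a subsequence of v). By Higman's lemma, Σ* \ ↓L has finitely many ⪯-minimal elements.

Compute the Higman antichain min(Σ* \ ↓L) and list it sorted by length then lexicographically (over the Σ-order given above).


|Q|=25, |F|=6, |δ|=55 (24 ε).
min D↑ (7 st, q0=0, F={5}): 0:p→1,5→0,a→2 1:p→1,5→3,a→4 2:p→4,5→2,a→5 3:p→3,5→5,a→6 4:p→4,5→6,a→5 5:p→5,5→5,a→5 6:p→6,5→5,a→5.
'aa': |S_i|=[14, 9, 4] end={s10,s11,s21,s6} — reject; 2/2 del acc.
'p55': run [14, 11, 9, 5] end={s10,s11,s21,s3,s6} rej; 3/3 del acc.
2 obstructions.

min(Σ*\↓L) = [aa, p55].


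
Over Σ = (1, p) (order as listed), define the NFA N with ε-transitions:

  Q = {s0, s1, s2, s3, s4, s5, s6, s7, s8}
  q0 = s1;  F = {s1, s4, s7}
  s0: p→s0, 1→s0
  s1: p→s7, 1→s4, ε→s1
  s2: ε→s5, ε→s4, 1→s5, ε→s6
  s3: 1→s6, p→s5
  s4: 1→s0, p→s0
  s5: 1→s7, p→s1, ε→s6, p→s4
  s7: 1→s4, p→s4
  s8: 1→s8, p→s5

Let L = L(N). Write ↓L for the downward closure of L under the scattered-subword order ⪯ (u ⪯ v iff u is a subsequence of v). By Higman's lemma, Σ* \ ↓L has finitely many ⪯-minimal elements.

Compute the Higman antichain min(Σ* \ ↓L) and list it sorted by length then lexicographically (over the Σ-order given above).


A = [11, 1p, pp1, ppp].

|Q|=9, |F|=3, |δ|=21 (5 ε).
min D↑ (4 st, q0=0, F={3}): 0:1→1,p→2 1:1→3,p→3 2:1→1,p→1 3:1→3,p→3.
'11': run [4, 2, 1] end={s0} — reject; 2/2 single-dels accept.
'1p': run [4, 2, 1] end={s0} rej; 2/2 deletions ∈↓L.
'pp1': |S_i|=[4, 3, 2, 1] end={s0} rej; 3/3 deletions ∈↓L.
'ppp': run [4, 3, 2, 1] end={s0} ∉↓L; 3/3 single-dels accept.
4 words, ⪯-incomp.


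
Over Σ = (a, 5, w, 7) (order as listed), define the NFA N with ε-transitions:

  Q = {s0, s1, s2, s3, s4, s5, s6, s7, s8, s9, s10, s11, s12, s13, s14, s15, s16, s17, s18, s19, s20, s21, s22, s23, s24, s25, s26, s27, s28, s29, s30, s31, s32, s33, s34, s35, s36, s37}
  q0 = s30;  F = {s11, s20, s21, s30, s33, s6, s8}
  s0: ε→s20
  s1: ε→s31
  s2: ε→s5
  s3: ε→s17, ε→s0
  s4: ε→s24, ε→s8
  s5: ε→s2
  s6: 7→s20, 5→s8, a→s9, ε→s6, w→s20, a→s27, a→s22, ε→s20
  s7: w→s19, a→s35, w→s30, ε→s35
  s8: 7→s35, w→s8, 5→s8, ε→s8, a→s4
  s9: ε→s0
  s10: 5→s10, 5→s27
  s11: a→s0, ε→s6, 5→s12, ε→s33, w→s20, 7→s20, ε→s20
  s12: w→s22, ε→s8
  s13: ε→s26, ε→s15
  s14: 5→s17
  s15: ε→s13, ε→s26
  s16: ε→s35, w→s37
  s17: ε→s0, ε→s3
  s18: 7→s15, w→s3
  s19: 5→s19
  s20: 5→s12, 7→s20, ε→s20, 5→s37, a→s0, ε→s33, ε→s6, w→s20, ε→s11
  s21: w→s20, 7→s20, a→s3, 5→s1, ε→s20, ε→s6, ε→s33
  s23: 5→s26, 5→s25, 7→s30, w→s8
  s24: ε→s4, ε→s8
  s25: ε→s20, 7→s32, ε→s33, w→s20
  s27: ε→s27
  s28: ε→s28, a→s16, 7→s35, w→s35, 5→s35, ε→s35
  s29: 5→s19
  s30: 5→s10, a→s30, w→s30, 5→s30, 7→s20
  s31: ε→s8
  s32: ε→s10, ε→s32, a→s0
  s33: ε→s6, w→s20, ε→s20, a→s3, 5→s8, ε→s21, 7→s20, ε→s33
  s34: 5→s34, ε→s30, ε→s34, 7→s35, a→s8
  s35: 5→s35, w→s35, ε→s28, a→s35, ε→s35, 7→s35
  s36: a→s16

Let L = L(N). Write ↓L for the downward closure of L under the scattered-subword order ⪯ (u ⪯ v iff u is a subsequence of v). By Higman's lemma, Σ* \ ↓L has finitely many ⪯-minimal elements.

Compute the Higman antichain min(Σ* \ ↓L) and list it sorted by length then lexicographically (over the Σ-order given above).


|Q|=38, |F|=7, |δ|=112 (49 ε).
min D↑ (4 st, q0=0, F={3}): 0:a→0,5→0,w→0,7→1 1:a→1,5→2,w→1,7→1 2:a→2,5→2,w→2,7→3 3:a→3,5→3,w→3,7→3 [Hopcroft].
'757': |S_i|=[23, 21, 11, 4] end={s16,s28,s35,s37} rej; 3/3 deletions ∈↓L.
1 words, ⪯-incomp.

min(Σ*\↓L) = [757].


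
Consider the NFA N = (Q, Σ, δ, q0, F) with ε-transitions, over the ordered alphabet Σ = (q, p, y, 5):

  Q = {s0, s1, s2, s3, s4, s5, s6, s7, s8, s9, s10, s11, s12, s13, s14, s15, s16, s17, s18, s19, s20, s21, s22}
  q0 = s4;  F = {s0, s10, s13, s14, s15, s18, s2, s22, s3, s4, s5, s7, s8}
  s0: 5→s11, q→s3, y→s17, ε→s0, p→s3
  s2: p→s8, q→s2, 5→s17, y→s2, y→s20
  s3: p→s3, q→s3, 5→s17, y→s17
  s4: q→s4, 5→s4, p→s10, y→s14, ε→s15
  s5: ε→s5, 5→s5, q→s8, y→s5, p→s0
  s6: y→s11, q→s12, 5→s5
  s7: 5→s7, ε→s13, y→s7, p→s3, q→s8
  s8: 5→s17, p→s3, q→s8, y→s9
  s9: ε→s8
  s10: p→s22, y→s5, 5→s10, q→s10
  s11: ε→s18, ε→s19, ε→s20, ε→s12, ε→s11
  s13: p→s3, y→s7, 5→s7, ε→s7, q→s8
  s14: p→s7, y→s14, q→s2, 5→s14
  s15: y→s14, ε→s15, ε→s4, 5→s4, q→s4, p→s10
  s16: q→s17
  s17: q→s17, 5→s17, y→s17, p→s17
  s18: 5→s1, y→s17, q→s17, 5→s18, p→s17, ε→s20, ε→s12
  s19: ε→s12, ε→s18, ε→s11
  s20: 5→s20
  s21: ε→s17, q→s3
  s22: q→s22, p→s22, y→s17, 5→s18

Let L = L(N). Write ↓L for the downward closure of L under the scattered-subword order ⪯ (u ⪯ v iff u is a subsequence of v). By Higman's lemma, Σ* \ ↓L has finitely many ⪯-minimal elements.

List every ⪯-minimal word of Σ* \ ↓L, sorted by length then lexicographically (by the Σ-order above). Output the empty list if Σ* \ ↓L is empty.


A = [ppy, yq5, pp5q, pp5p, ypp5].

|Q|=23, |F|=13, |δ|=83 (19 ε).
min D↑ (12 st, q0=0, F={7}): 0:q→0,p→1,y→2,5→0 1:q→1,p→3,y→4,5→1 2:q→5,p→6,y→2,5→2 3:q→3,p→3,y→7,5→8 4:q→9,p→10,y→4,5→4 5:q→5,p→9,y→5,5→7 6:q→9,p→11,y→6,5→6 7:q→7,p→7,y→7,5→7 8:q→7,p→7,y→7,5→8 9:q→9,p→11,y→9,5→7 10:q→11,p→11,y→7,5→8 11:q→11,p→11,y→7,5→7 [Hopcroft].
'ppy': run [20, 16, 10, 1] end={s17} rej; 3/3 deletions ∈↓L.
'yq5': |S_i|=[20, 16, 6, 2] end={s17,s20} rej; 3/3 single-dels accept.
'pp5q': N↓-sim [20, 16, 10, 7, 1] end={s17} rej; 4/4 single-dels accept.
'pp5p': N↓-sim [20, 16, 10, 7, 1] end={s17} — reject; 4/4 deletions ∈↓L.
'ypp5': N↓-sim [20, 16, 13, 2, 1] end={s17} — reject; 4/4 del acc.
5 minimals (antichain).


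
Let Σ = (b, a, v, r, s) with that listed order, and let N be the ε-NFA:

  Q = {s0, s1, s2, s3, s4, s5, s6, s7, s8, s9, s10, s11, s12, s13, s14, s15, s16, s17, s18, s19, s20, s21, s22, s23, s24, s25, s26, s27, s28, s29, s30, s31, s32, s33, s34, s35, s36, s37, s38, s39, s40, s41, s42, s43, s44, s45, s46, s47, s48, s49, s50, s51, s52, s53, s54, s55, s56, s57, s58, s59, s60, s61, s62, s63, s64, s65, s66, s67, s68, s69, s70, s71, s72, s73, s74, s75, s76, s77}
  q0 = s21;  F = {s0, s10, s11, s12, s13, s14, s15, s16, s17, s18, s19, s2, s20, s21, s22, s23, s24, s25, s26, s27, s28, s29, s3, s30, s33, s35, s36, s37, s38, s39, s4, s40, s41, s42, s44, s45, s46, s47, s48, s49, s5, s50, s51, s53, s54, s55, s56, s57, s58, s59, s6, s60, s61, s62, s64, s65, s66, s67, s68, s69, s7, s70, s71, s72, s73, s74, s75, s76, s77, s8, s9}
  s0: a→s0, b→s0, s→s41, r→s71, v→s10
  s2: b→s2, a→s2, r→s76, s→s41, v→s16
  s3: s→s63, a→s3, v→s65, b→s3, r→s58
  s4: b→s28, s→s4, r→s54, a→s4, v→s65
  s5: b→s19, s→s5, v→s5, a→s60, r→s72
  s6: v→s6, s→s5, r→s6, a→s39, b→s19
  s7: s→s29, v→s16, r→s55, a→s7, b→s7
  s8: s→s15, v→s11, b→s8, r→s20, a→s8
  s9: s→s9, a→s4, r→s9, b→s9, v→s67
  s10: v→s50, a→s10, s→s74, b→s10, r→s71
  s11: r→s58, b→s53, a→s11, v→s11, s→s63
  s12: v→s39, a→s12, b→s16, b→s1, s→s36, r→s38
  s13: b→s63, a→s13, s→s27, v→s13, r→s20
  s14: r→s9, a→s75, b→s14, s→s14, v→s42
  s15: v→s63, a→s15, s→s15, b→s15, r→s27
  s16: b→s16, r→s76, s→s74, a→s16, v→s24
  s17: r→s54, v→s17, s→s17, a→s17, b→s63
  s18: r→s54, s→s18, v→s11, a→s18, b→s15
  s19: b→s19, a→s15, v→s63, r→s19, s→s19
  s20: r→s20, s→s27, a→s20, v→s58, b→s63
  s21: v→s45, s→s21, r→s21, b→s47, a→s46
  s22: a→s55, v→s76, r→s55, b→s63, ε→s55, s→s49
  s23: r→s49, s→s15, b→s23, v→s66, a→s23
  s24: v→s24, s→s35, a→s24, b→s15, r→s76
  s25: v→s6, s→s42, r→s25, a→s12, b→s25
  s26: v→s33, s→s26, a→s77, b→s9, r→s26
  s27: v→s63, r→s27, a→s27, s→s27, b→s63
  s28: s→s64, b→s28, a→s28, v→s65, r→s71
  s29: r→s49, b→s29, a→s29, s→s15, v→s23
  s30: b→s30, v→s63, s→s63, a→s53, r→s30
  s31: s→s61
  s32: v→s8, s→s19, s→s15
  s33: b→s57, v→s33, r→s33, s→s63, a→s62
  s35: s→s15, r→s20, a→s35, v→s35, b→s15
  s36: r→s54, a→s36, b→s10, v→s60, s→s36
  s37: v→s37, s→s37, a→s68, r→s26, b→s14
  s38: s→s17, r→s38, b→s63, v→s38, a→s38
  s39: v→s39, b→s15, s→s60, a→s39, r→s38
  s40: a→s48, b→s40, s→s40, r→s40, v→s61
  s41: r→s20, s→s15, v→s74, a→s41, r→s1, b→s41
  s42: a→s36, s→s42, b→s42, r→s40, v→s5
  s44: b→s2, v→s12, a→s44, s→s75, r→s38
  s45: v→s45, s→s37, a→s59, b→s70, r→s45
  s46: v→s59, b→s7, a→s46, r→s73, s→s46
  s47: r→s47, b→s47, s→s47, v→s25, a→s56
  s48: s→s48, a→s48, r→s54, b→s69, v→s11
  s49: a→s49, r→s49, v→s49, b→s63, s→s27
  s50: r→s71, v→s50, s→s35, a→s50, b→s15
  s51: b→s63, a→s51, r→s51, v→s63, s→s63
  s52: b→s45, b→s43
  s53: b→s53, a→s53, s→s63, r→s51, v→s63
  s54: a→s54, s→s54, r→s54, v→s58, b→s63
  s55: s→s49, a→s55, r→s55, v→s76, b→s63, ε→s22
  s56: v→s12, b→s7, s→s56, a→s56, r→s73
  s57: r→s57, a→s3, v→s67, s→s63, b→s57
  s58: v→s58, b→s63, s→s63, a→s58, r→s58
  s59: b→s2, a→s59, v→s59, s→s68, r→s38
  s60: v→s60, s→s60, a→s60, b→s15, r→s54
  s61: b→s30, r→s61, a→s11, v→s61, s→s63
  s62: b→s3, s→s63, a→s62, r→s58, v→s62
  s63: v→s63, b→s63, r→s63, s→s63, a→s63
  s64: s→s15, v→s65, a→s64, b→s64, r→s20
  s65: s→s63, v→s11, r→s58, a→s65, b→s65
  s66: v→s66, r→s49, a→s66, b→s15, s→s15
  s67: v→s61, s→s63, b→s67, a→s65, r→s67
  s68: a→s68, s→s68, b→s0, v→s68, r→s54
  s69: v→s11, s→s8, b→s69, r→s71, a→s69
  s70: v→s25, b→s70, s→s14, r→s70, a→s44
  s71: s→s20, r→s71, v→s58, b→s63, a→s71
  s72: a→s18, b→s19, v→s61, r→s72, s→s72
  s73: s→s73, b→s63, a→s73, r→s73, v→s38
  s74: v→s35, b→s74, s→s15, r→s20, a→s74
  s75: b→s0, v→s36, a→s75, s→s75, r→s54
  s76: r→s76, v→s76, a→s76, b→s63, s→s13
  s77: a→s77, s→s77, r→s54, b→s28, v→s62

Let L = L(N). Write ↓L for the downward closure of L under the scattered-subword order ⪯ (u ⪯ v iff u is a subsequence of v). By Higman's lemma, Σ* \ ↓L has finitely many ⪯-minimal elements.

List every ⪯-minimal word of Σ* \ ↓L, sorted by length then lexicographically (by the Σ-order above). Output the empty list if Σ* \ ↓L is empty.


|Q|=78, |F|=71, |δ|=370 (2 ε).
min D↑ (71 st, q0=0, F={20}): 0:b→1,a→2,v→3,r→0,s→0 1:b→1,a→4,v→5,r→1,s→1 2:b→6,a→2,v→7,r→8,s→2 3:b→9,a→7,v→3,r→3,s→10 4:b→6,a→4,v→11,r→8,s→4 5:b→5,a→11,v→12,r→5,s→13 6:b→6,a→6,v→14,r→15,s→16 7:b→17,a→7,v→7,r→18,s→19 8:b→20,a→8,v→18,r→8,s→8 9:b→9,a→21,v→5,r→9,s→22 10:b→22,a→19,v→10,r→23,s→10 11:b→14,a→11,v→24,r→18,s→25 12:b→26,a→24,v→12,r→12,s→27 13:b→13,a→25,v→27,r→28,s→13 14:b→14,a→14,v→29,r→30,s→31 15:b→20,a→15,v→30,r→15,s→32 16:b→16,a→16,v→33,r→32,s→34 17:b→17,a→17,v→14,r→30,s→35 18:b→20,a→18,v→18,r→18,s→36 19:b→37,a→19,v→19,r→38,s→19 20:b→20,a→20,v→20,r→20,s→20 21:b→17,a→21,v→11,r→18,s→39 22:b→22,a→39,v→13,r→40,s→22 23:b→40,a→41,v→42,r→23,s→23 24:b→34,a→24,v→24,r→18,s→43 25:b→44,a→25,v→43,r→38,s→25 26:b→26,a→34,v→20,r→26,s→26 27:b→26,a→43,v→27,r→45,s→27 28:b→28,a→46,v→47,r→28,s→28 29:b→34,a→29,v→29,r→30,s→48 30:b→20,a→30,v→30,r→30,s→49 31:b→31,a→31,v→48,r→50,s→34 32:b→20,a→32,v→32,r→32,s→51 33:b→33,a→33,v→52,r→32,s→34 34:b→34,a→34,v→20,r→51,s→34 35:b→35,a→35,v→31,r→50,s→34 36:b→20,a→36,v→36,r→38,s→36 37:b→37,a→37,v→44,r→53,s→35 38:b→20,a→38,v→54,r→38,s→38 39:b→37,a→39,v→25,r→38,s→39 40:b→40,a→55,v→56,r→40,s→40 41:b→57,a→41,v→58,r→38,s→41 42:b→59,a→58,v→42,r→42,s→20 43:b→34,a→43,v→43,r→38,s→43 44:b→44,a→44,v→60,r→53,s→31 45:b→26,a→61,v→47,r→45,s→45 46:b→62,a→46,v→63,r→38,s→46 47:b→64,a→63,v→47,r→47,s→20 48:b→34,a→48,v→48,r→50,s→34 49:b→20,a→49,v→49,r→50,s→51 50:b→20,a→50,v→54,r→50,s→51 51:b→20,a→51,v→20,r→51,s→51 52:b→34,a→52,v→52,r→32,s→34 53:b→20,a→53,v→54,r→53,s→50 54:b→20,a→54,v→54,r→54,s→20 55:b→57,a→55,v→65,r→38,s→55 56:b→56,a→65,v→47,r→56,s→20 57:b→57,a→57,v→65,r→53,s→66 58:b→67,a→58,v→58,r→54,s→20 59:b→59,a→67,v→56,r→59,s→20 60:b→34,a→60,v→60,r→53,s→48 61:b→34,a→61,v→63,r→38,s→61 62:b→62,a→62,v→63,r→53,s→68 63:b→69,a→63,v→63,r→54,s→20 64:b→64,a→69,v→20,r→64,s→20 65:b→65,a→65,v→63,r→54,s→20 66:b→66,a→66,v→65,r→50,s→34 67:b→67,a→67,v→65,r→54,s→20 68:b→68,a→68,v→63,r→50,s→34 69:b→69,a→69,v→20,r→70,s→20 70:b→20,a→70,v→20,r→70,s→20 [Hopcroft].
'arb': |S_i|=[73, 53, 16, 1] end={s63} — reject; 3/3 del acc.
'bvvbv': run [73, 63, 43, 28, 7, 1] end={s63} ∉↓L; 5/5 single-dels accept.
'abssv': run [73, 53, 34, 20, 3, 1] end={s63} ∉↓L; 5/5 single-dels accept.
'vsrvs': N↓-sim [73, 64, 48, 32, 13, 1] end={s63} — reject; 5/5 single-dels accept.
4 words, ⪯-incomp.

A = [arb, bvvbv, abssv, vsrvs].


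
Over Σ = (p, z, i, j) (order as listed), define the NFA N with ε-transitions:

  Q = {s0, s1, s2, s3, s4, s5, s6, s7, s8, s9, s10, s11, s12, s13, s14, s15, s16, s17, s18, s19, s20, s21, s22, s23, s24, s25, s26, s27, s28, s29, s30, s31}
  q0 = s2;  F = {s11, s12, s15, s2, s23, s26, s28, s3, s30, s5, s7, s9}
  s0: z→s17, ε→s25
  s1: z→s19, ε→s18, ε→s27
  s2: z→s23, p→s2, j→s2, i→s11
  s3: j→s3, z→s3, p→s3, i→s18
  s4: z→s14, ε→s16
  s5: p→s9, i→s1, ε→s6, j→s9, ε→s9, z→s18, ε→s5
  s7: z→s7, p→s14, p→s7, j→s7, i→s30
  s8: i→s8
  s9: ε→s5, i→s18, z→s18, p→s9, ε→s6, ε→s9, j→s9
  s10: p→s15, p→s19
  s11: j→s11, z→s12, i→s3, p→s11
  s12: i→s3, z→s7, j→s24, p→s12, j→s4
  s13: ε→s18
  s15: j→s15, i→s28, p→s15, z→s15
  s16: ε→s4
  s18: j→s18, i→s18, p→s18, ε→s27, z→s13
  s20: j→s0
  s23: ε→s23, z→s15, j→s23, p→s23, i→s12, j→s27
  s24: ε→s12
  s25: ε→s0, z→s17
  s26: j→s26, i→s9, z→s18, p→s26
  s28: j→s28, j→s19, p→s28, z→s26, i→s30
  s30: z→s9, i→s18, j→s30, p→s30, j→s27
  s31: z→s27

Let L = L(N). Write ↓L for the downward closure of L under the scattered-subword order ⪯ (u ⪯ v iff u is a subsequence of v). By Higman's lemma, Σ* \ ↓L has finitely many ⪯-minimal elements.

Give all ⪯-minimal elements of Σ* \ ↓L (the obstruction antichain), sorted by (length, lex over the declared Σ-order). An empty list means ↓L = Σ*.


Antichain: [iii, zzizz].

|Q|=32, |F|=12, |δ|=82 (16 ε).
min D↑ (12 st, q0=0, F={8}): 0:p→0,z→1,i→2,j→0 1:p→1,z→3,i→4,j→1 2:p→2,z→4,i→5,j→2 3:p→3,z→3,i→6,j→3 4:p→4,z→7,i→5,j→4 5:p→5,z→5,i→8,j→5 6:p→6,z→9,i→10,j→6 7:p→7,z→7,i→10,j→7 8:p→8,z→8,i→8,j→8 9:p→9,z→8,i→11,j→9 10:p→10,z→11,i→8,j→10 11:p→11,z→8,i→8,j→11.
'iii': |S_i|=[22, 19, 10, 5] end={s1,s13,s18,s19,s27} — reject; 3/3 del acc.
'zzizz': run [22, 20, 15, 11, 9, 4] end={s13,s18,s19,s27} ∉↓L; 5/5 del acc.
2 obstructions.


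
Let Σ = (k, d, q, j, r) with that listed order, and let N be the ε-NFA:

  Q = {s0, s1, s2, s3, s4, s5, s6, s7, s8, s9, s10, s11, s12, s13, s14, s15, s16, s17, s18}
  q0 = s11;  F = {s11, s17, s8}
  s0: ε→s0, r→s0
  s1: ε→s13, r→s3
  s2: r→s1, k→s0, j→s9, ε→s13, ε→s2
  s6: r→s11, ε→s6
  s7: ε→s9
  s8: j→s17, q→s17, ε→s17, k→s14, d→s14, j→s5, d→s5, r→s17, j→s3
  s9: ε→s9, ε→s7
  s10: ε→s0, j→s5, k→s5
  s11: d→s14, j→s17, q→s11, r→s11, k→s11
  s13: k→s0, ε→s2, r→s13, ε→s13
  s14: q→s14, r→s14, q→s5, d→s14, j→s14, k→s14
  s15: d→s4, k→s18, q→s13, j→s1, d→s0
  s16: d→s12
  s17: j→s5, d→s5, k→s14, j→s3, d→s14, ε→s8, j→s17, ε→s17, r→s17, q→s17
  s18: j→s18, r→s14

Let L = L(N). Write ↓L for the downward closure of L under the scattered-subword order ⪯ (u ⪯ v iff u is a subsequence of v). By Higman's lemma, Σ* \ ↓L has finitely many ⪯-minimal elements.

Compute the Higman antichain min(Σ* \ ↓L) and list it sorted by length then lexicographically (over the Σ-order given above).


min(Σ*\↓L) = [d, jk].

|Q|=19, |F|=3, |δ|=59 (14 ε).
min D↑ (3 st, q0=0, F={1}): 0:k→0,d→1,q→0,j→2,r→0 1:k→1,d→1,q→1,j→1,r→1 2:k→1,d→1,q→2,j→2,r→2 (ε-aug+det+¬).
'd': run [6, 2] end={s14,s5} ∉↓L; 1/1 single-dels accept.
'jk': |S_i|=[6, 5, 2] end={s14,s5} rej; 2/2 del acc.
2 minimals (antichain).


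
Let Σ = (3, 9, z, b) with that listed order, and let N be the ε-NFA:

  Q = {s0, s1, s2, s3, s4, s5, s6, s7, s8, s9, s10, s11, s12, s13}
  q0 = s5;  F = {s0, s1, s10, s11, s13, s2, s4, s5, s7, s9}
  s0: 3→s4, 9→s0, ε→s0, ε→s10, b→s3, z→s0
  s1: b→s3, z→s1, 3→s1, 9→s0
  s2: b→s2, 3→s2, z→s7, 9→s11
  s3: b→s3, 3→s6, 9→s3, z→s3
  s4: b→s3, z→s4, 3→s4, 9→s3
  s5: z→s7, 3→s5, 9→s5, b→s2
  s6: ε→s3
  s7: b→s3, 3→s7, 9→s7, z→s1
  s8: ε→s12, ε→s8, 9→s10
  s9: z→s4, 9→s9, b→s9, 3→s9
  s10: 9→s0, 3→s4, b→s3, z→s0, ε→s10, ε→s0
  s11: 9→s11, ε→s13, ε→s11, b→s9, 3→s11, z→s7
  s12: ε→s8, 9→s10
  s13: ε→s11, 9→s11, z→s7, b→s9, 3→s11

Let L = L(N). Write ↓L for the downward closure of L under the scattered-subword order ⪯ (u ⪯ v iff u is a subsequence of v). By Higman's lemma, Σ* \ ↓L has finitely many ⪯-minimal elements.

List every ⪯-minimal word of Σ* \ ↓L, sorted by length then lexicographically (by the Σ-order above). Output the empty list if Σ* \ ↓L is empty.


min(Σ*\↓L) = [zb, zz939, b9bz9].

|Q|=14, |F|=10, |δ|=57 (11 ε).
min D↑ (9 st, q0=0, F={4}): 0:3→0,9→0,z→1,b→2 1:3→1,9→1,z→3,b→4 2:3→2,9→5,z→1,b→2 3:3→3,9→6,z→3,b→4 4:3→4,9→4,z→4,b→4 5:3→5,9→5,z→1,b→7 6:3→8,9→6,z→6,b→4 7:3→7,9→7,z→8,b→7 8:3→8,9→4,z→8,b→4 [Hopcroft].
'zb': run [12, 7, 2] end={s3,s6} — reject; 2/2 del acc.
'zz939': |S_i|=[12, 7, 6, 5, 3, 2] end={s3,s6} ∉↓L; 5/5 del acc.
'b9bz9': run [12, 11, 10, 4, 3, 2] end={s3,s6} — reject; 5/5 deletions ∈↓L.
3 minimals (antichain).


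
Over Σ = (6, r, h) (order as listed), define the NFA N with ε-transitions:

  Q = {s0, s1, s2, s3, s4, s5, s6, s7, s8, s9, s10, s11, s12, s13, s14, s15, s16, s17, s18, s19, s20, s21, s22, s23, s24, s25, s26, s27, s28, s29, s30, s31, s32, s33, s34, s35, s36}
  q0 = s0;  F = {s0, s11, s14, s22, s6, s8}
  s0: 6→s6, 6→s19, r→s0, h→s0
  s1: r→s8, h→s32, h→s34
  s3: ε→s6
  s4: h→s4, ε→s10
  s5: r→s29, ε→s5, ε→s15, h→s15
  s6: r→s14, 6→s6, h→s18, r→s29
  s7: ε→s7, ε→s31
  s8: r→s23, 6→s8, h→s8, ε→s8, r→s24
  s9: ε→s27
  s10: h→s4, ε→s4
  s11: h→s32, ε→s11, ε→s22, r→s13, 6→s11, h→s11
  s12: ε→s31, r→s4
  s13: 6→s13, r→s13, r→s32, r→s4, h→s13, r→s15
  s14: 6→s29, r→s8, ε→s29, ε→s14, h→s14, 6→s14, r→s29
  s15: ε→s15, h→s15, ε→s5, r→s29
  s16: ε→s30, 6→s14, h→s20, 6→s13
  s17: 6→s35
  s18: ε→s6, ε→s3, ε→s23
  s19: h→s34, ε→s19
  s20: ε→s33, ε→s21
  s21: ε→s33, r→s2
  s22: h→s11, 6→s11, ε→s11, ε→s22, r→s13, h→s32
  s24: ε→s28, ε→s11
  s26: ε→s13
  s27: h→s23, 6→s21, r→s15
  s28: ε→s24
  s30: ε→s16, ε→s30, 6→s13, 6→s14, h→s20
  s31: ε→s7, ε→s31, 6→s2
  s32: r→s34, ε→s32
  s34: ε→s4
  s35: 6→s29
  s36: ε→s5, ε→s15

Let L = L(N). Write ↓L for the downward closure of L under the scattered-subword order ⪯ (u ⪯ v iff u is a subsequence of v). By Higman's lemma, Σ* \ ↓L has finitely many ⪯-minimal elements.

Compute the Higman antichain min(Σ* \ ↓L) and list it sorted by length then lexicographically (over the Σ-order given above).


|Q|=37, |F|=6, |δ|=94 (38 ε).
min D↑ (6 st, q0=0, F={5}): 0:6→1,r→0,h→0 1:6→1,r→2,h→1 2:6→2,r→3,h→2 3:6→3,r→4,h→3 4:6→4,r→5,h→4 5:6→5,r→5,h→5 [Hopcroft].
'6rrrr': N↓-sim [20, 19, 15, 14, 13, 8] end={s10,s13,s15,s29,s32,s34,s4,s5} — reject; 5/5 single-dels accept.
1 words, ⪯-incomp.

Antichain: [6rrrr].


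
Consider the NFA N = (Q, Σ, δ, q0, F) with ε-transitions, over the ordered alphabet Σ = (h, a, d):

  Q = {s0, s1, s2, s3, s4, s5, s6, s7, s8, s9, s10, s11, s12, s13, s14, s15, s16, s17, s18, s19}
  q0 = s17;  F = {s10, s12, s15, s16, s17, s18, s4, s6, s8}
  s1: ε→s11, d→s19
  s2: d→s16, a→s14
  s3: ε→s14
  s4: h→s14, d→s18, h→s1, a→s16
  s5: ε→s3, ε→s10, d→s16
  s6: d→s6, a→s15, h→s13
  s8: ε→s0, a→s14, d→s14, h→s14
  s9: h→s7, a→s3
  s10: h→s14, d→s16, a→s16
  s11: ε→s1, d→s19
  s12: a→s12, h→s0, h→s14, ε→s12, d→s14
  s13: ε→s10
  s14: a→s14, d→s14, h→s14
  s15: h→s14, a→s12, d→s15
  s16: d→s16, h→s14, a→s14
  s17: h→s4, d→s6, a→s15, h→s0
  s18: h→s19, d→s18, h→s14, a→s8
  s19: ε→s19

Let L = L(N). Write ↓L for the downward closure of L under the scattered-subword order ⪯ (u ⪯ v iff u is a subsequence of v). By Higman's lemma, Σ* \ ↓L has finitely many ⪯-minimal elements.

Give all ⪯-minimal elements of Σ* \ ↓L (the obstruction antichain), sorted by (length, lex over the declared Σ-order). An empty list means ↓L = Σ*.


Antichain: [hh, ah, haa, aad, hdad, dhda].

|Q|=20, |F|=9, |δ|=50 (9 ε).
min D↑ (10 st, q0=0, F={4}): 0:h→1,a→2,d→3 1:h→4,a→5,d→6 2:h→4,a→7,d→2 3:h→8,a→2,d→3 4:h→4,a→4,d→4 5:h→4,a→4,d→5 6:h→4,a→9,d→6 7:h→4,a→7,d→4 8:h→4,a→5,d→5 9:h→4,a→4,d→4 (ε-aug+det+¬).
'hh': N↓-sim [15, 11, 4] end={s1,s11,s14,s19} ∉↓L; 2/2 del acc.
'ah': N↓-sim [15, 6, 2] end={s0,s14} rej; 2/2 deletions ∈↓L.
'haa': N↓-sim [15, 11, 4, 1] end={s14} rej; 3/3 deletions ∈↓L.
'aad': N↓-sim [15, 6, 3, 1] end={s14} — reject; 3/3 deletions ∈↓L.
'hdad': N↓-sim [15, 11, 6, 3, 1] end={s14} ∉↓L; 4/4 del acc.
'dhda': run [15, 11, 6, 2, 1] end={s14} rej; 4/4 del acc.
6 minimals (antichain).


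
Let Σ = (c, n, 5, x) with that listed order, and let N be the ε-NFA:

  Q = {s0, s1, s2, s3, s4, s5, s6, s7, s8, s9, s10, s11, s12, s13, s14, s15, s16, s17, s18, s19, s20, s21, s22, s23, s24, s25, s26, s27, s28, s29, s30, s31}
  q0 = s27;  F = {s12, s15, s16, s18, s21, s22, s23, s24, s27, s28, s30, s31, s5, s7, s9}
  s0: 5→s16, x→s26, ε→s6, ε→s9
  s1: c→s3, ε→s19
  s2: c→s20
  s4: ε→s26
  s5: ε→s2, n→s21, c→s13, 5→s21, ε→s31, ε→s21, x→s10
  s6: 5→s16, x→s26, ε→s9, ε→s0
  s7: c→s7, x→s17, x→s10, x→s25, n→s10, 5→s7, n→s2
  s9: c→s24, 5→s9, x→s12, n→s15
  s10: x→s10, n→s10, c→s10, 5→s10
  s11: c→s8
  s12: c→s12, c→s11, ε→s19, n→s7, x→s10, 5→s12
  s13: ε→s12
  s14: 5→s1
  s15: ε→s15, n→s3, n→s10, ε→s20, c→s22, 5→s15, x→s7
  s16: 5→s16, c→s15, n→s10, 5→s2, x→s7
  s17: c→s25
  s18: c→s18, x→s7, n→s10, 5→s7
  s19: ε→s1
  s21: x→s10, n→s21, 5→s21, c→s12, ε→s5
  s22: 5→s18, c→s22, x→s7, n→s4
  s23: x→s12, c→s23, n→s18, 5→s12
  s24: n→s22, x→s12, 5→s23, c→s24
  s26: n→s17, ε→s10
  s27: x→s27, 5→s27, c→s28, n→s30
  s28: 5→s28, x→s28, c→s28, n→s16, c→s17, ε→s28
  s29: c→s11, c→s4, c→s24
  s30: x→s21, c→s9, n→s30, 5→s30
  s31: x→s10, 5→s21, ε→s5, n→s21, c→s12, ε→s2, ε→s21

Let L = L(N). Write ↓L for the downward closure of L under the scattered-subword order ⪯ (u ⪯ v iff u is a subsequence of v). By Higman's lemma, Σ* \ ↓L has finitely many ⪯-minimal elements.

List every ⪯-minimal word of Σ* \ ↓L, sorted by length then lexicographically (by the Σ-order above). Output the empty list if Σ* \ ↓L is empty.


|Q|=32, |F|=15, |δ|=104 (20 ε).
min D↑ (14 st, q0=0, F={7}): 0:c→1,n→2,5→0,x→0 1:c→1,n→3,5→1,x→1 2:c→4,n→2,5→2,x→5 3:c→6,n→7,5→3,x→8 4:c→9,n→6,5→4,x→10 5:c→10,n→5,5→5,x→7 6:c→11,n→7,5→6,x→8 7:c→7,n→7,5→7,x→7 8:c→8,n→7,5→8,x→7 9:c→9,n→11,5→12,x→10 10:c→10,n→8,5→10,x→7 11:c→11,n→7,5→13,x→8 12:c→12,n→13,5→10,x→10 13:c→13,n→7,5→8,x→8.
'cnn': run [28, 23, 13, 8] end={s10,s17,s2,s20,s25,s26,s3,s4} — reject; 3/3 del acc.
'nxx': run [28, 26, 16, 3] end={s10,s17,s25} ∉↓L; 3/3 single-dels accept.
'ncc55x': |S_i|=[28, 26, 21, 18, 14, 12, 3] end={s10,s17,s25} — reject; 6/6 single-dels accept.
3 minimals (antichain).

A = [cnn, nxx, ncc55x].


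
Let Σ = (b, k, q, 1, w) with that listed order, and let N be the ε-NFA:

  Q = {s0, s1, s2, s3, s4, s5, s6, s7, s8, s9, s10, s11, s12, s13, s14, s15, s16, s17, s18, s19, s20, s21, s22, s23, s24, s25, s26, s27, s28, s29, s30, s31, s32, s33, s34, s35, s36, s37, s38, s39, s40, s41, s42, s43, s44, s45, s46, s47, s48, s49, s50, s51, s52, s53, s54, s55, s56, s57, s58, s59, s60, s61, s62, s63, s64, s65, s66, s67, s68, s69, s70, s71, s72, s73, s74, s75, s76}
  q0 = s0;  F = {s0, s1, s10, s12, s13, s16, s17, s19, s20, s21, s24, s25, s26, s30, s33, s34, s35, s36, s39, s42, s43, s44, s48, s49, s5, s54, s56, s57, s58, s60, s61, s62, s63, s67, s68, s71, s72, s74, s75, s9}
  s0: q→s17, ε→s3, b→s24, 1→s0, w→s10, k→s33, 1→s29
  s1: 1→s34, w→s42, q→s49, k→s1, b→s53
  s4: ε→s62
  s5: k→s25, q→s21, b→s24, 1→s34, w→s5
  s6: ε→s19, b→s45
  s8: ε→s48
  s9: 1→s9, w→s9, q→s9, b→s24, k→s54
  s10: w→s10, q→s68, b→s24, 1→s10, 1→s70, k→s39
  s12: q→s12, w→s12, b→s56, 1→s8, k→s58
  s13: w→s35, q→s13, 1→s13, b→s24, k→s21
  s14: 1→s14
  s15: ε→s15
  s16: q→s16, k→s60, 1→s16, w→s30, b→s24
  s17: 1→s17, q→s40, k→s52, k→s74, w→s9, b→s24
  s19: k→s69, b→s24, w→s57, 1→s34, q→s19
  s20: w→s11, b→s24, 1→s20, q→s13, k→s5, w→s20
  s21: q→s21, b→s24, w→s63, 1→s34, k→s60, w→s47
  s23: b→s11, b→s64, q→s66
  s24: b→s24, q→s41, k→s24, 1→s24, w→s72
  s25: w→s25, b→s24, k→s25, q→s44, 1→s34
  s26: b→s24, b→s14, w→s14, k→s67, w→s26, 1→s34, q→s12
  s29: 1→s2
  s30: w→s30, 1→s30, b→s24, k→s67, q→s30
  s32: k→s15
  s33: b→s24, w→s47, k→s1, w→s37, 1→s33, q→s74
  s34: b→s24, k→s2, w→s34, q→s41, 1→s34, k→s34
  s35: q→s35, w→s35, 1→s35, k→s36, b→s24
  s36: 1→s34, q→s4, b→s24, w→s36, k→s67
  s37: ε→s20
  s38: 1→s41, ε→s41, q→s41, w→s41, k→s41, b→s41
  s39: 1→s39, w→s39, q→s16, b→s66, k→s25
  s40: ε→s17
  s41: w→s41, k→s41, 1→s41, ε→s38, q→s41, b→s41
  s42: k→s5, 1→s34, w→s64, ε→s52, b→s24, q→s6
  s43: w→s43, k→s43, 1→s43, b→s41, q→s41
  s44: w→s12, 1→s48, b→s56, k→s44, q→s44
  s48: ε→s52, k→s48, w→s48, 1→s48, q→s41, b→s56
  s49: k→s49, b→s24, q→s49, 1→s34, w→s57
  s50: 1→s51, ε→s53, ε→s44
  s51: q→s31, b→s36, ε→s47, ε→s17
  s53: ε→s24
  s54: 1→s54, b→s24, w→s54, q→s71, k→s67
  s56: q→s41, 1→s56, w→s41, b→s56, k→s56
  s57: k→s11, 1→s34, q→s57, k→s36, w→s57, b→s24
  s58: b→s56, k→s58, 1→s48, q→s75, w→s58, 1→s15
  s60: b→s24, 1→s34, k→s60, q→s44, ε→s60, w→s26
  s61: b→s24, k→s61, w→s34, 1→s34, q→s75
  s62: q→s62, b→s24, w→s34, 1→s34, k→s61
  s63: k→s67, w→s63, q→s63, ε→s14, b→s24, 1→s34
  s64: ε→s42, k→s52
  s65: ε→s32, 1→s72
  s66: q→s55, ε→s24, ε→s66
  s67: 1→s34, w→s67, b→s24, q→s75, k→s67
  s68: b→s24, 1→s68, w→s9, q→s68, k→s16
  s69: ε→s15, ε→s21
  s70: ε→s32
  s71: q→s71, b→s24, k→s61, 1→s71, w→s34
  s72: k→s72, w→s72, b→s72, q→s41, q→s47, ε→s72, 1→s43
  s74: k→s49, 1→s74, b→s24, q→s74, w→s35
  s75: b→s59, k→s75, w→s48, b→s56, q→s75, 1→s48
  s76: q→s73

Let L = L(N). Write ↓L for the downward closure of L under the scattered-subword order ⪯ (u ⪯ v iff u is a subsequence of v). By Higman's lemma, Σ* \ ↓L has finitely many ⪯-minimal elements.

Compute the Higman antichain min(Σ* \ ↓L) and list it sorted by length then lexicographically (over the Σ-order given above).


|Q|=77, |F|=40, |δ|=263 (26 ε).
min D↑ (41 st, q0=0, F={5}): 0:b→1,k→2,q→3,1→0,w→4 1:b→1,k→1,q→5,1→1,w→6 2:b→1,k→7,q→8,1→2,w→9 3:b→1,k→8,q→3,1→3,w→10 4:b→1,k→11,q→12,1→4,w→4 5:b→5,k→5,q→5,1→5,w→5 6:b→6,k→6,q→5,1→13,w→6 7:b→1,k→7,q→14,1→15,w→16 8:b→1,k→14,q→8,1→8,w→17 9:b→1,k→18,q→19,1→9,w→9 10:b→1,k→20,q→10,1→10,w→10 11:b→1,k→21,q→22,1→11,w→11 12:b→1,k→22,q→12,1→12,w→10 13:b→5,k→13,q→5,1→13,w→13 14:b→1,k→14,q→14,1→15,w→23 15:b→1,k→15,q→5,1→15,w→15 16:b→1,k→18,q→24,1→15,w→16 17:b→1,k→25,q→17,1→17,w→17 18:b→1,k→21,q→26,1→15,w→18 19:b→1,k→26,q→19,1→19,w→17 20:b→1,k→27,q→28,1→20,w→20 21:b→1,k→21,q→29,1→15,w→21 22:b→1,k→30,q→22,1→22,w→31 23:b→1,k→25,q→23,1→15,w→23 24:b→1,k→26,q→24,1→15,w→23 25:b→1,k→27,q→32,1→15,w→25 26:b→1,k→30,q→26,1→15,w→33 27:b→1,k→27,q→34,1→15,w→27 28:b→1,k→35,q→28,1→28,w→15 29:b→36,k→29,q→29,1→37,w→38 30:b→1,k→30,q→29,1→15,w→39 31:b→1,k→27,q→31,1→31,w→31 32:b→1,k→35,q→32,1→15,w→15 33:b→1,k→27,q→33,1→15,w→33 34:b→36,k→34,q→34,1→37,w→37 35:b→1,k→35,q→34,1→15,w→15 36:b→36,k→36,q→5,1→36,w→5 37:b→36,k→37,q→5,1→37,w→37 38:b→36,k→40,q→38,1→37,w→38 39:b→1,k→27,q→38,1→15,w→39 40:b→36,k→40,q→34,1→37,w→40.
'bq': run [64, 13, 4] end={s38,s41,s47,s55} rej; 2/2 single-dels accept.
'bw1b': |S_i|=[64, 13, 5, 3, 2] end={s38,s41} — reject; 4/4 del acc.
'kk1q': N↓-sim [64, 54, 41, 14, 3] end={s38,s41,s47} ∉↓L; 4/4 single-dels accept.
'qwkqwq': |S_i|=[64, 47, 32, 23, 17, 11, 3] end={s38,s41,s47} ∉↓L; 6/6 deletions ∈↓L.
'wkkqbw': N↓-sim [64, 54, 39, 24, 13, 4, 2] end={s38,s41} — reject; 6/6 deletions ∈↓L.
5 words, ⪯-incomp.

min(Σ*\↓L) = [bq, bw1b, kk1q, qwkqwq, wkkqbw].
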